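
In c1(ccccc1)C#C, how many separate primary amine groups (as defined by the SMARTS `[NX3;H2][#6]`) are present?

[NX3;H2][#6] is the SMARTS for a primary amine: a trivalent nitrogen with two H attached to carbon.
No fragment in the molecule satisfies every constraint, giving 0 matches.

0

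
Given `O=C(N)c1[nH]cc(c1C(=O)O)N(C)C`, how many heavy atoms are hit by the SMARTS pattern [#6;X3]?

6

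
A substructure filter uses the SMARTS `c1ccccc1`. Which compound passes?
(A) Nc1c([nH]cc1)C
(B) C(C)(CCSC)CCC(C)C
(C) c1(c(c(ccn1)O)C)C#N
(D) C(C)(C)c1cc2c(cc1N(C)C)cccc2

c1ccccc1 describes six aromatic carbons in a ring (a benzene ring).
(A) has a methyl group (-CH3) but no six-membered all-carbon aromatic ring is present.
(B) has a methyl group (-CH3) but no six-membered all-carbon aromatic ring is present.
(C) has a methyl group (-CH3) but no six-membered all-carbon aromatic ring is present.
(D) contains the required atom environment, so the pattern matches.
So the answer is (D).

D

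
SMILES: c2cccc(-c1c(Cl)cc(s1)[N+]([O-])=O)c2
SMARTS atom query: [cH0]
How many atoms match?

4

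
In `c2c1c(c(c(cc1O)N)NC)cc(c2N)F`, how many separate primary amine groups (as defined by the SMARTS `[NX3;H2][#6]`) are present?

[NX3;H2][#6] is the SMARTS for a primary amine: a trivalent nitrogen with two H attached to carbon.
The molecule carries 2 separate instances of a primary amino group (-NH2) meeting every constraint; each maps to a distinct set of atoms, giving 2 matches.

2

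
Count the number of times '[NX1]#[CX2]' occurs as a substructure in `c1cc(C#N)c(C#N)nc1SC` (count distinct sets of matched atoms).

[NX1]#[CX2] is the SMARTS for a nitrile: a nitrogen triple-bonded to a two-connected carbon.
The molecule carries 2 separate instances of a nitrile (-C#N) meeting every constraint; each maps to a distinct set of atoms, giving 2 matches.

2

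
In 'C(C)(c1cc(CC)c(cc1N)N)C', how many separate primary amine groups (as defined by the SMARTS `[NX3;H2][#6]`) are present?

2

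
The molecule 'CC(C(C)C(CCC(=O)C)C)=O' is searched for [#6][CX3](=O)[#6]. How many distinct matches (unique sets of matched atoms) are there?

2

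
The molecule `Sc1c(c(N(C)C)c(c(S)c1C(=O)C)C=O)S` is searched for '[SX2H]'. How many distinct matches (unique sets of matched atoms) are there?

3

[SX2H] is the SMARTS for a thiol: an aliphatic sulfur with two connections, one being H.
The molecule carries 3 separate instances of a thiol (-SH) meeting every constraint; each maps to a distinct set of atoms, giving 3 matches.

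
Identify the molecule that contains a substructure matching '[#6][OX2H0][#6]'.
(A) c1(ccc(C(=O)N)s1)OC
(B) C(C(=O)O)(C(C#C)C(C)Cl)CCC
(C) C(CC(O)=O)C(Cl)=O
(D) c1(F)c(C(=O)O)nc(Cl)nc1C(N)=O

[#6][OX2H0][#6] describes an aliphatic oxygen bridging two carbons with no H on the oxygen (an ether).
(A) contains a methoxy ether (-OCH3), which satisfies every atom and bond constraint.
(B) has a carboxylic acid group (-C(=O)OH) but the -OH oxygen has H1; the =O is OX1, not OX2.
(C) has a carboxylic acid group (-C(=O)OH) but the -OH oxygen has H1; the =O is OX1, not OX2.
(D) has a carboxylic acid group (-C(=O)OH) but the -OH oxygen has H1; the =O is OX1, not OX2.
So the answer is (A).

A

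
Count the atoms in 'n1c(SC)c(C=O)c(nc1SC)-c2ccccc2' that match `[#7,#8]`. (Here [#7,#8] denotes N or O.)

The query [#7,#8] means: nitrogen or oxygen (comma = OR).
Check the 18 heavy atoms by environment: 2× n (aromatic) → match; 10× c (aromatic) → no; 2× S → no; 3× C → no; 1× O → match.
Summing the matching environments: 2 + 1 = 3 matching atoms.

3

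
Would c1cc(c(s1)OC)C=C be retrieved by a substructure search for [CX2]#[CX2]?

No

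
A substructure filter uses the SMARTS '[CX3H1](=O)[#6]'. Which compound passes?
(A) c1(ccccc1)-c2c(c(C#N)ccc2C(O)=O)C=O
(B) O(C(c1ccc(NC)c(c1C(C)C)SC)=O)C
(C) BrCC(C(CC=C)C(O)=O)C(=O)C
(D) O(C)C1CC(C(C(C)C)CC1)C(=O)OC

A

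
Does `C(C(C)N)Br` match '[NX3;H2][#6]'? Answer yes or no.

Yes

The pattern [NX3;H2][#6] describes a trivalent nitrogen with two H attached to carbon — a primary amine.
The molecule carries a primary amino group (-NH2), whose atoms satisfy every constraint of the query, so the pattern matches.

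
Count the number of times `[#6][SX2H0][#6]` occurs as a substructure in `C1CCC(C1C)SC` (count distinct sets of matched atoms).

[#6][SX2H0][#6] is the SMARTS for a thioether: an aliphatic sulfur bridging two carbons with no H on the sulfur.
Exactly one fragment in the molecule meets all constraints, giving 1 match.

1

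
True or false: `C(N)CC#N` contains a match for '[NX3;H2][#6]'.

The pattern [NX3;H2][#6] describes a trivalent nitrogen with two H attached to carbon — a primary amine.
The molecule carries a primary amino group (-NH2), whose atoms satisfy every constraint of the query, so the pattern matches.

True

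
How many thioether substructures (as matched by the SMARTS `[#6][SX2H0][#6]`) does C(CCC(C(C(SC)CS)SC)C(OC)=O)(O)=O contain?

[#6][SX2H0][#6] is the SMARTS for a thioether: an aliphatic sulfur bridging two carbons with no H on the sulfur.
The molecule carries 2 separate instances of a methylthio ether (-SCH3) meeting every constraint; each maps to a distinct set of atoms, giving 2 matches.

2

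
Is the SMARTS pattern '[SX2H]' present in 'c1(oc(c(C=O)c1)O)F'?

No

The pattern [SX2H] describes an aliphatic sulfur with two connections, one being H — a thiol.
The closest candidate here is a hydroxyl group (-OH), but it is an -OH, not an -SH. No other fragment satisfies the full query, so there is no match.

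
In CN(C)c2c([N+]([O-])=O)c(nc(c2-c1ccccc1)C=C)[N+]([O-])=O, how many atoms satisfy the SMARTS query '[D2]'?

7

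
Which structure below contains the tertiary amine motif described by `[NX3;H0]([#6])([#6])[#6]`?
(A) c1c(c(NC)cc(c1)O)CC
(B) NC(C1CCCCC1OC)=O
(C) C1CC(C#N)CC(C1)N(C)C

C

[NX3;H0]([#6])([#6])[#6] describes a trivalent nitrogen with no H, bonded to three carbons (a tertiary amine).
(A) has an N-methylamino group (-NHCH3) but the nitrogen still has one H (H1), not H0.
(B) has a primary amide (-C(=O)NH2) but the amide nitrogen has H2 and only one carbon neighbour.
(C) contains a dimethylamino group (-N(CH3)2), which satisfies every atom and bond constraint.
So the answer is (C).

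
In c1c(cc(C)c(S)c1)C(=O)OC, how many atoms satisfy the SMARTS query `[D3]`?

The query [D3] means: atom with exactly three heavy-atom neighbours.
Check the 12 heavy atoms by environment: 3× c (aromatic, D3) → match; 3× c (aromatic, D2) → no; 1× C (D3) → match; 1× O (D1) → no; 1× O (D2) → no; 2× C (D1) → no; 1× S (D1) → no.
Summing the matching environments: 3 + 1 = 4 matching atoms.

4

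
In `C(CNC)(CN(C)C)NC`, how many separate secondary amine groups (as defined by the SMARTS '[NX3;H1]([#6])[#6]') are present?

2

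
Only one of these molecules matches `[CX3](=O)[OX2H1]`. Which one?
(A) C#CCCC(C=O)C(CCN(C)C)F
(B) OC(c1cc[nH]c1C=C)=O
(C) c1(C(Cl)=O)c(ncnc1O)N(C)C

B

[CX3](=O)[OX2H1] describes an sp2 carbon double-bonded to O and single-bonded to an -OH oxygen (a carboxylic acid).
(A) has an aldehyde (-CHO) but there is no singly-bonded oxygen on the carbonyl carbon.
(B) contains a carboxylic acid group (-C(=O)OH), which satisfies every atom and bond constraint.
(C) has an acyl chloride (-C(=O)Cl) but the carbonyl is bonded to Cl, not to an -OH oxygen.
So the answer is (B).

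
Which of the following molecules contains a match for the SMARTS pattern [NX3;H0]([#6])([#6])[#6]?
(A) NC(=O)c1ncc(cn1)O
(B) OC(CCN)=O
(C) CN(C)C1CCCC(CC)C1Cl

[NX3;H0]([#6])([#6])[#6] describes a trivalent nitrogen with no H, bonded to three carbons (a tertiary amine).
(A) has a primary amide (-C(=O)NH2) but the amide nitrogen has H2 and only one carbon neighbour.
(B) has a primary amino group (-NH2) but the nitrogen has H2, not H0 with three carbons.
(C) contains a dimethylamino group (-N(CH3)2), which satisfies every atom and bond constraint.
So the answer is (C).

C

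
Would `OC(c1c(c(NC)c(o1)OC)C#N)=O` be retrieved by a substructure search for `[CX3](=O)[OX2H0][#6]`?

No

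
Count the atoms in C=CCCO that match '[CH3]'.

0

The query [CH3] means: aliphatic carbon with exactly three hydrogens.
Check the 5 heavy atoms by environment: 3× C (H2) → no; 1× C (H1) → no; 1× O (H1) → no.
No environment satisfies the query, so 0 matching atoms.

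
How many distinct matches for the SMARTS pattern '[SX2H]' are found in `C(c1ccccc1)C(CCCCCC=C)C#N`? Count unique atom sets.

0

[SX2H] is the SMARTS for a thiol: an aliphatic sulfur with two connections, one being H.
No fragment in the molecule satisfies every constraint, giving 0 matches.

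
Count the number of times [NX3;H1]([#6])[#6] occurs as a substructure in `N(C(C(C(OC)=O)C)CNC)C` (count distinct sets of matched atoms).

2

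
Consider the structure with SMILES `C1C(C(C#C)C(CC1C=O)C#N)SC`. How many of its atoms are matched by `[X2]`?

4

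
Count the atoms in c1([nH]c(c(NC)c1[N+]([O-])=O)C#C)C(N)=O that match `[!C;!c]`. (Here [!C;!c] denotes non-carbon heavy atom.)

7

The query [!C;!c] means: neither aliphatic nor aromatic carbon — same as [!#6].
Check the 15 heavy atoms by environment: 1× n (aromatic) → match; 4× c (aromatic) → no; 2× N → match; 4× C → no; 1× N (charge +1) → match; 1× O (charge -1) → match; 2× O → match.
Summing the matching environments: 1 + 2 + 1 + 1 + 2 = 7 matching atoms.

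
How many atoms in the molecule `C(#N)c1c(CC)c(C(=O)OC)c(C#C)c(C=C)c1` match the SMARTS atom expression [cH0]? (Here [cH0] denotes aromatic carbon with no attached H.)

5

The query [cH0] means: aromatic carbon with no attached hydrogen (substituted or ring-fusion).
Check the 18 heavy atoms by environment: 5× c (aromatic, H0) → match; 1× c (aromatic, H1) → no; 3× C (H0) → no; 1× N (H0) → no; 2× C (H1) → no; 2× C (H2) → no; 2× O (H0) → no; 2× C (H3) → no.
That gives 5 matching atoms.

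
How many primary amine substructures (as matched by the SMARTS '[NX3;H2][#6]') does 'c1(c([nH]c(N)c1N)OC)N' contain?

3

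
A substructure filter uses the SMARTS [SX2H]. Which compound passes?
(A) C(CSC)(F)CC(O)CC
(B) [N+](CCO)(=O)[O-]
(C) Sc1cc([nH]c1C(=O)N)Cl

C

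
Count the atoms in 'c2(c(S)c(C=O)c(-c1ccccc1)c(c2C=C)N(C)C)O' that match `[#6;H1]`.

7

The query [#6;H1] means: any carbon bearing exactly one hydrogen.
Check the 21 heavy atoms by environment: 7× c (aromatic, H0) → no; 5× c (aromatic, H1) → match; 1× N (H0) → no; 2× C (H3) → no; 2× C (H1) → match; 1× O (H0) → no; 1× O (H1) → no; 1× S (H1) → no; 1× C (H2) → no.
Summing the matching environments: 5 + 2 = 7 matching atoms.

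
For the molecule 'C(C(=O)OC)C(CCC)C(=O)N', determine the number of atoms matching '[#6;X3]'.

2

The query [#6;X3] means: any carbon (aromatic or not) with three total connections.
Check the 12 heavy atoms by environment: 6× C (X4) → no; 2× C (X3) → match; 2× O (X1) → no; 1× O (X2) → no; 1× N (X3) → no.
That gives 2 matching atoms.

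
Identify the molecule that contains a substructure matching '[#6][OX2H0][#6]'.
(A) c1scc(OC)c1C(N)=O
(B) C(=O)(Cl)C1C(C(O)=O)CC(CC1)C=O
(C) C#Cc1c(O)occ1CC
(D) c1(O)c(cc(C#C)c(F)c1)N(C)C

[#6][OX2H0][#6] describes an aliphatic oxygen bridging two carbons with no H on the oxygen (an ether).
(A) contains a methoxy ether (-OCH3), which satisfies every atom and bond constraint.
(B) has a carboxylic acid group (-C(=O)OH) but the -OH oxygen has H1; the =O is OX1, not OX2.
(C) has a hydroxyl group (-OH) but the oxygen has H1, not H0 bridging two carbons.
(D) has a hydroxyl group (-OH) but the oxygen has H1, not H0 bridging two carbons.
So the answer is (A).

A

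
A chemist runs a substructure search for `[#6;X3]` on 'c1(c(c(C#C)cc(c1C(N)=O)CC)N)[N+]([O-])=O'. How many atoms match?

7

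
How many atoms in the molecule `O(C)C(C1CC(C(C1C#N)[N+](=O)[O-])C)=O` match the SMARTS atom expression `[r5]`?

The query [r5] means: r5 matches atoms in a five-membered ring.
Check the 15 heavy atoms by environment: 5× C (in 5-ring) → match; 4× C (acyclic) → no; 3× O (acyclic) → no; 1× N (charge +1, acyclic) → no; 1× O (charge -1, acyclic) → no; 1× N (acyclic) → no.
That gives 5 matching atoms.

5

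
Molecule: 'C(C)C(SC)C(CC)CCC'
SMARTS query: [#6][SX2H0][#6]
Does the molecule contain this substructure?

Yes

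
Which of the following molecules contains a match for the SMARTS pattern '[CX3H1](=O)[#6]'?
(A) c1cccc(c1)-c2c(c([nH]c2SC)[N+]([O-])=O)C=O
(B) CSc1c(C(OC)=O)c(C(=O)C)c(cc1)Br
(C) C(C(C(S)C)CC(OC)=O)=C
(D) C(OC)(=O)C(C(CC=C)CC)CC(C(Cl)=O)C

[CX3H1](=O)[#6] describes an sp2 carbon with one H, double-bonded to O and single-bonded to carbon (an aldehyde).
(A) contains an aldehyde (-CHO), which satisfies every atom and bond constraint.
(B) has a methyl-ester group (-C(=O)OCH3) but the carbonyl carbon has H0, not H1.
(C) has a methyl-ester group (-C(=O)OCH3) but the carbonyl carbon has H0, not H1.
(D) has a methyl-ester group (-C(=O)OCH3) but the carbonyl carbon has H0, not H1.
So the answer is (A).

A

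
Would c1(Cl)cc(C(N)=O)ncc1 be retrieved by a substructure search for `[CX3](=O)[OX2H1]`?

No

The pattern [CX3](=O)[OX2H1] describes an sp2 carbon double-bonded to O and single-bonded to an -OH oxygen — a carboxylic acid.
The closest candidate here is a primary amide (-C(=O)NH2), but the carbonyl is bonded to N, not to an -OH oxygen. No other fragment satisfies the full query, so there is no match.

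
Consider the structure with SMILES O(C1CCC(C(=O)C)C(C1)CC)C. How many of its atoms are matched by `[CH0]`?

Check the 13 heavy atoms by environment: 4× C (H2) → no; 3× C (H1) → no; 2× O (H0) → no; 3× C (H3) → no; 1× C (H0) → match.
That gives 1 matching atom.

1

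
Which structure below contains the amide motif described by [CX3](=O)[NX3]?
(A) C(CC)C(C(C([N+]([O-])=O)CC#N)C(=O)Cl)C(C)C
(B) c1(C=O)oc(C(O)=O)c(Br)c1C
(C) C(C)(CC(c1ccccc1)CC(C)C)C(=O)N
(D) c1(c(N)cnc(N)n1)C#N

C

[CX3](=O)[NX3] describes a carbonyl carbon bonded to a trivalent nitrogen (an amide).
(A) has a nitrile (-C#N) but the nitrile N is NX1 (triple-bonded), not NX3.
(B) has a carboxylic acid group (-C(=O)OH) but the carbonyl is bonded to O, not to an NX3 nitrogen.
(C) contains a primary amide (-C(=O)NH2), which satisfies every atom and bond constraint.
(D) has a primary amino group (-NH2) but the -NH2 is not attached to a carbonyl carbon.
So the answer is (C).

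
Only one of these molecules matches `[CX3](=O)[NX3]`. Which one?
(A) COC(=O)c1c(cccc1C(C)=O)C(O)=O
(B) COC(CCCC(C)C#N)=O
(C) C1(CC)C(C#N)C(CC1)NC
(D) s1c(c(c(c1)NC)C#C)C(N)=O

[CX3](=O)[NX3] describes a carbonyl carbon bonded to a trivalent nitrogen (an amide).
(A) has a methyl-ester group (-C(=O)OCH3) but the carbonyl is bonded to O, not to an NX3 nitrogen.
(B) has a nitrile (-C#N) but the nitrile N is NX1 (triple-bonded), not NX3.
(C) has a nitrile (-C#N) but the nitrile N is NX1 (triple-bonded), not NX3.
(D) contains a primary amide (-C(=O)NH2), which satisfies every atom and bond constraint.
So the answer is (D).

D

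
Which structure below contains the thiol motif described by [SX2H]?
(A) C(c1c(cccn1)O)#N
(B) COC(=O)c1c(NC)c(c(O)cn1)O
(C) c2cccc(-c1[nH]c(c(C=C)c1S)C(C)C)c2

C

[SX2H] describes an aliphatic sulfur with two connections, one being H (a thiol).
(A) has a hydroxyl group (-OH) but it is an -OH, not an -SH.
(B) has a hydroxyl group (-OH) but it is an -OH, not an -SH.
(C) contains a thiol (-SH), which satisfies every atom and bond constraint.
So the answer is (C).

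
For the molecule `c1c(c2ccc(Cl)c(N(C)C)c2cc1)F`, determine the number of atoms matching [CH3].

2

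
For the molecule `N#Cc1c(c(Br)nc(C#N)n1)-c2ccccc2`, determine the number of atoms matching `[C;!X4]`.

2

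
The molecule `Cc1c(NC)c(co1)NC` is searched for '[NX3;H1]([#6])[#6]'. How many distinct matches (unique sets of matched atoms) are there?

[NX3;H1]([#6])[#6] is the SMARTS for a secondary amine: a trivalent nitrogen with one H, bonded to two carbons.
The molecule carries 2 separate instances of an N-methylamino group (-NHCH3) meeting every constraint; each maps to a distinct set of atoms, giving 2 matches.

2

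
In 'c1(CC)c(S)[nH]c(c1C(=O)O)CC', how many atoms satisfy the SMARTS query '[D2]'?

The query [D2] means: atom with exactly two heavy-atom neighbours.
Check the 13 heavy atoms by environment: 1× n (aromatic, D2) → match; 4× c (aromatic, D3) → no; 1× S (D1) → no; 2× C (D2) → match; 2× C (D1) → no; 1× C (D3) → no; 2× O (D1) → no.
Summing the matching environments: 1 + 2 = 3 matching atoms.

3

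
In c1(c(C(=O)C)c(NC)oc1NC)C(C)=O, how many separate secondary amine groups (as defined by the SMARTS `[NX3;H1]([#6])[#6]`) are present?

[NX3;H1]([#6])[#6] is the SMARTS for a secondary amine: a trivalent nitrogen with one H, bonded to two carbons.
The molecule carries 2 separate instances of an N-methylamino group (-NHCH3) meeting every constraint; each maps to a distinct set of atoms, giving 2 matches.

2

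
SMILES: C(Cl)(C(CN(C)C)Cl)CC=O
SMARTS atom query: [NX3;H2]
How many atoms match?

0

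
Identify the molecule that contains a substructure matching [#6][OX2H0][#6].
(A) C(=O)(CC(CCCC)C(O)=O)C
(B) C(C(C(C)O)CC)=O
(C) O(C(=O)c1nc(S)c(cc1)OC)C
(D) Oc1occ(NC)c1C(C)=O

[#6][OX2H0][#6] describes an aliphatic oxygen bridging two carbons with no H on the oxygen (an ether).
(A) has a carboxylic acid group (-C(=O)OH) but the -OH oxygen has H1; the =O is OX1, not OX2.
(B) has a hydroxyl group (-OH) but the oxygen has H1, not H0 bridging two carbons.
(C) contains a methoxy ether (-OCH3), which satisfies every atom and bond constraint.
(D) has a hydroxyl group (-OH) but the oxygen has H1, not H0 bridging two carbons.
So the answer is (C).

C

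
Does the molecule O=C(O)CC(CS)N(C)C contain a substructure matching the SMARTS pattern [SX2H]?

The pattern [SX2H] describes an aliphatic sulfur with two connections, one being H — a thiol.
The molecule carries a thiol (-SH), whose atoms satisfy every constraint of the query, so the pattern matches.

Yes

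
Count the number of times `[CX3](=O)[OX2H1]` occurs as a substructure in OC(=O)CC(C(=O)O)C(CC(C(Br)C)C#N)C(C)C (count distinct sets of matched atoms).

2

[CX3](=O)[OX2H1] is the SMARTS for a carboxylic acid: an sp2 carbon double-bonded to O and single-bonded to an -OH oxygen.
The molecule carries 2 separate instances of a carboxylic acid group (-C(=O)OH) meeting every constraint; each maps to a distinct set of atoms, giving 2 matches.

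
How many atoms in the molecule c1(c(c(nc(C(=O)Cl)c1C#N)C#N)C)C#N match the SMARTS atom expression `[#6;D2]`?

The query [#6;D2] means: any carbon bonded to exactly two heavy atoms.
Check the 16 heavy atoms by environment: 1× n (aromatic, D2) → no; 5× c (aromatic, D3) → no; 3× C (D2) → match; 3× N (D1) → no; 1× C (D3) → no; 1× O (D1) → no; 1× Cl (D1) → no; 1× C (D1) → no.
That gives 3 matching atoms.

3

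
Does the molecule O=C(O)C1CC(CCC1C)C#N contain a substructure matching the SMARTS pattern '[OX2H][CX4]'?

The pattern [OX2H][CX4] describes a hydroxyl oxygen bound to an sp3 (X4) carbon — an aliphatic alcohol.
The closest candidate here is a carboxylic acid group (-C(=O)OH), but the -OH is on a CX3 carbonyl carbon, not a CX4 carbon. No other fragment satisfies the full query, so there is no match.

No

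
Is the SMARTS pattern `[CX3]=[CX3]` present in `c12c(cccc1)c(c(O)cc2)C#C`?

The pattern [CX3]=[CX3] describes a non-aromatic C=C double bond between two sp2 carbons — an alkene.
The closest candidate here is an ethynyl group (-C#CH), but the C-C bond is a triple bond, not a double bond. No other fragment satisfies the full query, so there is no match.

No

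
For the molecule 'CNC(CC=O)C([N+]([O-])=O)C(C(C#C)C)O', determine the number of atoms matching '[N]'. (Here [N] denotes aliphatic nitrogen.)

2

The query [N] means: uppercase N matches aliphatic (non-aromatic) nitrogen only.
Check the 16 heavy atoms by environment: 10× C → no; 3× O → no; 1× N → match; 1× N (charge +1) → match; 1× O (charge -1) → no.
Summing the matching environments: 1 + 1 = 2 matching atoms.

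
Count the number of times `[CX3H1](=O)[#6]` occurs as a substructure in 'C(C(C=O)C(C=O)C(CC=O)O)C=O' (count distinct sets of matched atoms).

4

[CX3H1](=O)[#6] is the SMARTS for an aldehyde: an sp2 carbon with one H, double-bonded to O and single-bonded to carbon.
The molecule carries 4 separate instances of an aldehyde (-CHO) meeting every constraint; each maps to a distinct set of atoms, giving 4 matches.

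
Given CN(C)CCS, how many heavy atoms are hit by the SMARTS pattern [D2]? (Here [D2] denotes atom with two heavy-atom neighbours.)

The query [D2] means: atom with exactly two heavy-atom neighbours.
Check the 6 heavy atoms by environment: 2× C (D2) → match; 1× N (D3) → no; 2× C (D1) → no; 1× S (D1) → no.
That gives 2 matching atoms.

2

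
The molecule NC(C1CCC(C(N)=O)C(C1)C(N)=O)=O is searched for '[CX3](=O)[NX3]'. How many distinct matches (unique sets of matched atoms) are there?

3

[CX3](=O)[NX3] is the SMARTS for an amide: a carbonyl carbon bonded to a trivalent nitrogen.
The molecule carries 3 separate instances of a primary amide (-C(=O)NH2) meeting every constraint; each maps to a distinct set of atoms, giving 3 matches.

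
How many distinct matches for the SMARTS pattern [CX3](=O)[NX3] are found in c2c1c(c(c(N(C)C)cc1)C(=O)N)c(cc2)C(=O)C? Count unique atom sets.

[CX3](=O)[NX3] is the SMARTS for an amide: a carbonyl carbon bonded to a trivalent nitrogen.
Exactly one fragment in the molecule meets all constraints, giving 1 match.

1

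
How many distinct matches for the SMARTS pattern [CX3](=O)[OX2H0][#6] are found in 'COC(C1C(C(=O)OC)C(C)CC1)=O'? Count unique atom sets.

2

[CX3](=O)[OX2H0][#6] is the SMARTS for an ester: a carbonyl carbon bonded to an oxygen that is itself bonded to carbon (no H on that O).
The molecule carries 2 separate instances of a methyl-ester group (-C(=O)OCH3) meeting every constraint; each maps to a distinct set of atoms, giving 2 matches.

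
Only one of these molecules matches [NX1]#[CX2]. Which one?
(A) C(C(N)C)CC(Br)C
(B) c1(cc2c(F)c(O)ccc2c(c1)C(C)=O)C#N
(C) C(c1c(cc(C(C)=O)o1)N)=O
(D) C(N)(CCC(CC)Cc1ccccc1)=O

B

[NX1]#[CX2] describes a nitrogen triple-bonded to a two-connected carbon (a nitrile).
(A) has a primary amino group (-NH2) but the nitrogen is NX3 (three connections), not NX1 triple-bonded.
(B) contains a nitrile (-C#N), which satisfies every atom and bond constraint.
(C) has a primary amino group (-NH2) but the nitrogen is NX3 (three connections), not NX1 triple-bonded.
(D) has a primary amide (-C(=O)NH2) but the nitrogen is NX3, not NX1.
So the answer is (B).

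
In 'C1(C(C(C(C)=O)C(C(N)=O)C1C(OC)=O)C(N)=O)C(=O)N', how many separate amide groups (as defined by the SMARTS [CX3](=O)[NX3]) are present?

3

[CX3](=O)[NX3] is the SMARTS for an amide: a carbonyl carbon bonded to a trivalent nitrogen.
The molecule carries 3 separate instances of a primary amide (-C(=O)NH2) meeting every constraint; each maps to a distinct set of atoms, giving 3 matches.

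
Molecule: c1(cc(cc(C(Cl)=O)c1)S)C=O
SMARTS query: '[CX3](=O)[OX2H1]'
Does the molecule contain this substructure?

No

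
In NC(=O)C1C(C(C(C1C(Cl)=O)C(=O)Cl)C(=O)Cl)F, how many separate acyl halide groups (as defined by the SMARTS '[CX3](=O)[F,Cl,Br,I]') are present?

3

[CX3](=O)[F,Cl,Br,I] is the SMARTS for an acyl halide: a carbonyl carbon bonded to a halogen.
The molecule carries 3 separate instances of an acyl chloride (-C(=O)Cl) meeting every constraint; each maps to a distinct set of atoms, giving 3 matches.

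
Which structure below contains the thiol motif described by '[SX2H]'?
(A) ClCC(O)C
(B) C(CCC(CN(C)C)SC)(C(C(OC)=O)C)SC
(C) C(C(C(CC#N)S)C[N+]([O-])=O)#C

[SX2H] describes an aliphatic sulfur with two connections, one being H (a thiol).
(A) has a hydroxyl group (-OH) but it is an -OH, not an -SH.
(B) has a methylthio ether (-SCH3) but the sulfur has H0 (bonded to two carbons), not H1.
(C) contains a thiol (-SH), which satisfies every atom and bond constraint.
So the answer is (C).

C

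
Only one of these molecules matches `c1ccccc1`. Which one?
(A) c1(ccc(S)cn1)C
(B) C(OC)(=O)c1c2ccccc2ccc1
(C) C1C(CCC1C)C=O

c1ccccc1 describes six aromatic carbons in a ring (a benzene ring).
(A) has a methyl group (-CH3) but no six-membered all-carbon aromatic ring is present.
(B) contains the required atom environment, so the pattern matches.
(C) has a methyl group (-CH3) but no six-membered all-carbon aromatic ring is present.
So the answer is (B).

B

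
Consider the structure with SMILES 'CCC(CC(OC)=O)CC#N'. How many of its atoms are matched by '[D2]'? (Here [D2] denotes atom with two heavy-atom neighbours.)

Check the 11 heavy atoms by environment: 4× C (D2) → match; 2× C (D3) → no; 1× N (D1) → no; 1× O (D1) → no; 1× O (D2) → match; 2× C (D1) → no.
Summing the matching environments: 4 + 1 = 5 matching atoms.

5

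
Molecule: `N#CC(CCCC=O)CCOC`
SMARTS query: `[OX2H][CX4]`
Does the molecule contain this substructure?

The pattern [OX2H][CX4] describes a hydroxyl oxygen bound to an sp3 (X4) carbon — an aliphatic alcohol.
The closest candidate here is a methoxy ether (-OCH3), but the oxygen has H0 (ether), not H1. No other fragment satisfies the full query, so there is no match.

No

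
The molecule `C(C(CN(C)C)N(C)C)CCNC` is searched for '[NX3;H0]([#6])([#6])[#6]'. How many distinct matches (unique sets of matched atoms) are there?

2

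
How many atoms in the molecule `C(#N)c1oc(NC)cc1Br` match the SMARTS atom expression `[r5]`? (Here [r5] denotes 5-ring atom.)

5

The query [r5] means: r5 matches atoms in a five-membered ring.
Check the 10 heavy atoms by environment: 1× o (aromatic, in 5-ring) → match; 4× c (aromatic, in 5-ring) → match; 2× N (acyclic) → no; 2× C (acyclic) → no; 1× Br (acyclic) → no.
Summing the matching environments: 1 + 4 = 5 matching atoms.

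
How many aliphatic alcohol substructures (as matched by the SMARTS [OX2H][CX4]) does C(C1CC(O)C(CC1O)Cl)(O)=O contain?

2

[OX2H][CX4] is the SMARTS for an aliphatic alcohol: a hydroxyl oxygen bound to an sp3 (X4) carbon.
The molecule carries 2 separate instances of a hydroxyl group (-OH) meeting every constraint; each maps to a distinct set of atoms, giving 2 matches.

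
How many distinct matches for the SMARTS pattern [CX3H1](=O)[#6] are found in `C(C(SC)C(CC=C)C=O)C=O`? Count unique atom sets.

2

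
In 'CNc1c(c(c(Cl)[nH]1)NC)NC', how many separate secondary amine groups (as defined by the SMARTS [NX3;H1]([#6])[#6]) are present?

3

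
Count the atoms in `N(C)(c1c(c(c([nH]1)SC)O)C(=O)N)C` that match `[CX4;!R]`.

3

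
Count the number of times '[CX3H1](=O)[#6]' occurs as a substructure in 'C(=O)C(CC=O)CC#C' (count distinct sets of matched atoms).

2

[CX3H1](=O)[#6] is the SMARTS for an aldehyde: an sp2 carbon with one H, double-bonded to O and single-bonded to carbon.
The molecule carries 2 separate instances of an aldehyde (-CHO) meeting every constraint; each maps to a distinct set of atoms, giving 2 matches.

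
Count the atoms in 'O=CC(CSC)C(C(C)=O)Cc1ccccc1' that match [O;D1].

2

Check the 17 heavy atoms by environment: 3× C (D2) → no; 3× C (D3) → no; 1× c (aromatic, D3) → no; 5× c (aromatic, D2) → no; 2× O (D1) → match; 2× C (D1) → no; 1× S (D2) → no.
That gives 2 matching atoms.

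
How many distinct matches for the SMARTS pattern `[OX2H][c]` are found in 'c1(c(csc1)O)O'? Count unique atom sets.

2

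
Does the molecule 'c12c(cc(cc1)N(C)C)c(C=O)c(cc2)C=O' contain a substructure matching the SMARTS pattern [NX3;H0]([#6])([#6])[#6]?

Yes

The pattern [NX3;H0]([#6])([#6])[#6] describes a trivalent nitrogen with no H, bonded to three carbons — a tertiary amine.
The molecule carries a dimethylamino group (-N(CH3)2), whose atoms satisfy every constraint of the query, so the pattern matches.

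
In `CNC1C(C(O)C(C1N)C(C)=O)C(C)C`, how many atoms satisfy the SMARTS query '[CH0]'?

1

Check the 15 heavy atoms by environment: 6× C (H1) → no; 1× N (H2) → no; 1× N (H1) → no; 4× C (H3) → no; 1× C (H0) → match; 1× O (H0) → no; 1× O (H1) → no.
That gives 1 matching atom.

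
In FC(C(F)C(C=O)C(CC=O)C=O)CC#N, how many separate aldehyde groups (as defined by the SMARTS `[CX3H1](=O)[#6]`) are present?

3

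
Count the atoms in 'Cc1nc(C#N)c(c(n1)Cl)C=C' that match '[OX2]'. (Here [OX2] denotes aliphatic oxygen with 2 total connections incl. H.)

0

The query [OX2] means: aliphatic oxygen with two total connections — ether, hydroxyl, or ester single-bond O.
Check the 12 heavy atoms by environment: 2× n (aromatic, X2) → no; 4× c (aromatic, X3) → no; 2× C (X3) → no; 1× C (X2) → no; 1× N (X1) → no; 1× Cl (X1) → no; 1× C (X4) → no.
No environment satisfies the query, so 0 matching atoms.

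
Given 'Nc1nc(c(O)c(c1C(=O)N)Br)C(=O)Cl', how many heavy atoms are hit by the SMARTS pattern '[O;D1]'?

3

Check the 15 heavy atoms by environment: 1× n (aromatic, D2) → no; 5× c (aromatic, D3) → no; 2× C (D3) → no; 3× O (D1) → match; 2× N (D1) → no; 1× Cl (D1) → no; 1× Br (D1) → no.
That gives 3 matching atoms.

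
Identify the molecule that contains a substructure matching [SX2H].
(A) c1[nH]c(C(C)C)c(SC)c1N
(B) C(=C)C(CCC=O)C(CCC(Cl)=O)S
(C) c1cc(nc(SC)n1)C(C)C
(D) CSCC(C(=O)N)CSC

[SX2H] describes an aliphatic sulfur with two connections, one being H (a thiol).
(A) has a methylthio ether (-SCH3) but the sulfur has H0 (bonded to two carbons), not H1.
(B) contains a thiol (-SH), which satisfies every atom and bond constraint.
(C) has a methylthio ether (-SCH3) but the sulfur has H0 (bonded to two carbons), not H1.
(D) has a methylthio ether (-SCH3) but the sulfur has H0 (bonded to two carbons), not H1.
So the answer is (B).

B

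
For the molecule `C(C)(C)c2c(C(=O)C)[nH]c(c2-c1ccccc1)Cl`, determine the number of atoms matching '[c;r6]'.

6

The query [c;r6] means: aromatic carbon that belongs to a six-membered ring.
Check the 18 heavy atoms by environment: 1× n (aromatic, in 5-ring) → no; 4× c (aromatic, in 5-ring) → no; 6× c (aromatic, in 6-ring) → match; 5× C (acyclic) → no; 1× O (acyclic) → no; 1× Cl (acyclic) → no.
That gives 6 matching atoms.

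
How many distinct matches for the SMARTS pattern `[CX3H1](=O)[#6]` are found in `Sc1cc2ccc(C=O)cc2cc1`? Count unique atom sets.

[CX3H1](=O)[#6] is the SMARTS for an aldehyde: an sp2 carbon with one H, double-bonded to O and single-bonded to carbon.
Exactly one fragment in the molecule meets all constraints, giving 1 match.

1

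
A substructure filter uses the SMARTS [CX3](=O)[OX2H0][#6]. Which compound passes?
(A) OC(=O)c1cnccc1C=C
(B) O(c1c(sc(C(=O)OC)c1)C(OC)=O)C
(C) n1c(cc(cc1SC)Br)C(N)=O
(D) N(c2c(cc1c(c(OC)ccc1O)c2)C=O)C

B

[CX3](=O)[OX2H0][#6] describes a carbonyl carbon bonded to an oxygen that is itself bonded to carbon (no H on that O) (an ester).
(A) has a carboxylic acid group (-C(=O)OH) but the singly-bonded O carries H (OX2H1, not H0).
(B) contains a methyl-ester group (-C(=O)OCH3), which satisfies every atom and bond constraint.
(C) has a primary amide (-C(=O)NH2) but the carbonyl is bonded to N, not to an O-C linkage.
(D) has a methoxy ether (-OCH3) but the ether oxygen is not adjacent to a C=O carbon.
So the answer is (B).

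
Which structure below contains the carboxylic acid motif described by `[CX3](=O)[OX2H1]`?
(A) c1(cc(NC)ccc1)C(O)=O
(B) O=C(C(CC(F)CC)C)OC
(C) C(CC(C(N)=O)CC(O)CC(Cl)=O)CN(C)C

[CX3](=O)[OX2H1] describes an sp2 carbon double-bonded to O and single-bonded to an -OH oxygen (a carboxylic acid).
(A) contains a carboxylic acid group (-C(=O)OH), which satisfies every atom and bond constraint.
(B) has a methyl-ester group (-C(=O)OCH3) but the singly-bonded O has no H (OX2H0, not OX2H1).
(C) has an acyl chloride (-C(=O)Cl) but the carbonyl is bonded to Cl, not to an -OH oxygen.
So the answer is (A).

A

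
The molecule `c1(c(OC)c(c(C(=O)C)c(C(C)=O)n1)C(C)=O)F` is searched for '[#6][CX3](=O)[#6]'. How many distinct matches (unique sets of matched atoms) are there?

3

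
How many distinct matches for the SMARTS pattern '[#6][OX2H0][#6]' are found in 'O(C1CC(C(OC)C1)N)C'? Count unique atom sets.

[#6][OX2H0][#6] is the SMARTS for an ether: an aliphatic oxygen bridging two carbons with no H on the oxygen.
The molecule carries 2 separate instances of a methoxy ether (-OCH3) meeting every constraint; each maps to a distinct set of atoms, giving 2 matches.

2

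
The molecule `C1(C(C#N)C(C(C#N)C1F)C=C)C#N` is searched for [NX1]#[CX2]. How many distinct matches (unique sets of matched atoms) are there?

3

[NX1]#[CX2] is the SMARTS for a nitrile: a nitrogen triple-bonded to a two-connected carbon.
The molecule carries 3 separate instances of a nitrile (-C#N) meeting every constraint; each maps to a distinct set of atoms, giving 3 matches.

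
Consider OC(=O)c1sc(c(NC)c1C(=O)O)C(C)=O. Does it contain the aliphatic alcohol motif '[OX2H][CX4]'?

No

The pattern [OX2H][CX4] describes a hydroxyl oxygen bound to an sp3 (X4) carbon — an aliphatic alcohol.
The closest candidate here is a carboxylic acid group (-C(=O)OH), but the -OH is on a CX3 carbonyl carbon, not a CX4 carbon. No other fragment satisfies the full query, so there is no match.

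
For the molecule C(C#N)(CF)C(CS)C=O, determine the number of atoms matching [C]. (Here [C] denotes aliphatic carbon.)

The query [C] means: uppercase C matches aliphatic (non-aromatic) carbon only.
Check the 10 heavy atoms by environment: 6× C → match; 1× F → no; 1× S → no; 1× N → no; 1× O → no.
That gives 6 matching atoms.

6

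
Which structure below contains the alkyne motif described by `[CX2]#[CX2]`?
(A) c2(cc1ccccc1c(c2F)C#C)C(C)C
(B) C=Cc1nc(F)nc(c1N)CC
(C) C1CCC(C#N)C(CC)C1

A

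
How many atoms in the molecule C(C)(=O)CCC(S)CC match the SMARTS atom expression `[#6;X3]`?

1

Check the 9 heavy atoms by environment: 6× C (X4) → no; 1× S (X2) → no; 1× C (X3) → match; 1× O (X1) → no.
That gives 1 matching atom.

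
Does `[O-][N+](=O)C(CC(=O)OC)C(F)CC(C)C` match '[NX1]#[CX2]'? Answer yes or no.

The pattern [NX1]#[CX2] describes a nitrogen triple-bonded to a two-connected carbon — a nitrile.
The closest candidate here is a nitro group (-[N+](=O)[O-]), but there is no C#N triple bond. No other fragment satisfies the full query, so there is no match.

No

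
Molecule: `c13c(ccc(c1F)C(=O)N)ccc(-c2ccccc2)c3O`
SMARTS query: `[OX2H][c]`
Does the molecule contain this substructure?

Yes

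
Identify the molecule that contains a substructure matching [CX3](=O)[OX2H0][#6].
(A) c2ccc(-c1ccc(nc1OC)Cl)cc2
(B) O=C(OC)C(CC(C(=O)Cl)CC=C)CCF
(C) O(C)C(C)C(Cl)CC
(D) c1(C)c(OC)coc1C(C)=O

[CX3](=O)[OX2H0][#6] describes a carbonyl carbon bonded to an oxygen that is itself bonded to carbon (no H on that O) (an ester).
(A) has a methoxy ether (-OCH3) but the ether oxygen is not adjacent to a C=O carbon.
(B) contains a methyl-ester group (-C(=O)OCH3), which satisfies every atom and bond constraint.
(C) has a methoxy ether (-OCH3) but the ether oxygen is not adjacent to a C=O carbon.
(D) has a methoxy ether (-OCH3) but the ether oxygen is not adjacent to a C=O carbon.
So the answer is (B).

B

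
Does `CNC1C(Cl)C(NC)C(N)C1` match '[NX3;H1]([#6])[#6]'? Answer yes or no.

The pattern [NX3;H1]([#6])[#6] describes a trivalent nitrogen with one H, bonded to two carbons — a secondary amine.
The molecule carries an N-methylamino group (-NHCH3), whose atoms satisfy every constraint of the query, so the pattern matches.

Yes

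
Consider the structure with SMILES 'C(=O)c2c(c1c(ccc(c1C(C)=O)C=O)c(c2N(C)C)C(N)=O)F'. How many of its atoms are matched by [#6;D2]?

4

The query [#6;D2] means: any carbon bonded to exactly two heavy atoms.
Check the 24 heavy atoms by environment: 8× c (aromatic, D3) → no; 2× c (aromatic, D2) → match; 2× C (D3) → no; 4× O (D1) → no; 1× N (D1) → no; 1× F (D1) → no; 3× C (D1) → no; 1× N (D3) → no; 2× C (D2) → match.
Summing the matching environments: 2 + 2 = 4 matching atoms.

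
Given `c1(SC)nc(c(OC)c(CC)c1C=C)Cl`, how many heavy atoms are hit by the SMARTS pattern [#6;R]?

5

The query [#6;R] means: carbon that is part of a ring.
Check the 15 heavy atoms by environment: 1× n (aromatic, in 6-ring) → no; 5× c (aromatic, in 6-ring) → match; 1× O (acyclic) → no; 6× C (acyclic) → no; 1× S (acyclic) → no; 1× Cl (acyclic) → no.
That gives 5 matching atoms.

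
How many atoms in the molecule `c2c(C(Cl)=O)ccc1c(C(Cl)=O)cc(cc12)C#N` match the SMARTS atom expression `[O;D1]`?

2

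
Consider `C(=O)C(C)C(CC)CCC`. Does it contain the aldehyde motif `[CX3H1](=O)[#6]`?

Yes

The pattern [CX3H1](=O)[#6] describes an sp2 carbon with one H, double-bonded to O and single-bonded to carbon — an aldehyde.
The molecule carries an aldehyde (-CHO), whose atoms satisfy every constraint of the query, so the pattern matches.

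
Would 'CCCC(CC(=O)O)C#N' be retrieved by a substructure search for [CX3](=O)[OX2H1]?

The pattern [CX3](=O)[OX2H1] describes an sp2 carbon double-bonded to O and single-bonded to an -OH oxygen — a carboxylic acid.
The molecule carries a carboxylic acid group (-C(=O)OH), whose atoms satisfy every constraint of the query, so the pattern matches.

Yes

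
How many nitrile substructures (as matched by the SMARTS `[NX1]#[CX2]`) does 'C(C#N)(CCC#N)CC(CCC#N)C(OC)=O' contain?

3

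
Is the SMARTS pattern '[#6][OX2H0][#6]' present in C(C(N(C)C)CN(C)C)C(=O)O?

No

The pattern [#6][OX2H0][#6] describes an aliphatic oxygen bridging two carbons with no H on the oxygen — an ether.
The closest candidate here is a carboxylic acid group (-C(=O)OH), but the -OH oxygen has H1; the =O is OX1, not OX2. No other fragment satisfies the full query, so there is no match.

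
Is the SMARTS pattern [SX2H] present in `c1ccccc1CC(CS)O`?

Yes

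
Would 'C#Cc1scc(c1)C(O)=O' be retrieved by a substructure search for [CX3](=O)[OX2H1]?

Yes

The pattern [CX3](=O)[OX2H1] describes an sp2 carbon double-bonded to O and single-bonded to an -OH oxygen — a carboxylic acid.
The molecule carries a carboxylic acid group (-C(=O)OH), whose atoms satisfy every constraint of the query, so the pattern matches.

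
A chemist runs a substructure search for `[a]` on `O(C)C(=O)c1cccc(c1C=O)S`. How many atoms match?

6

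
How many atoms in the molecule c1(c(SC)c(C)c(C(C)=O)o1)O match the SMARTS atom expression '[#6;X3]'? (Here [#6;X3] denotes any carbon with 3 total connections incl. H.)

5

Check the 12 heavy atoms by environment: 1× o (aromatic, X2) → no; 4× c (aromatic, X3) → match; 1× S (X2) → no; 3× C (X4) → no; 1× C (X3) → match; 1× O (X1) → no; 1× O (X2) → no.
Summing the matching environments: 4 + 1 = 5 matching atoms.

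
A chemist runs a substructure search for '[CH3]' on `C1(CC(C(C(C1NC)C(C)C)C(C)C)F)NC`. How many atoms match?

6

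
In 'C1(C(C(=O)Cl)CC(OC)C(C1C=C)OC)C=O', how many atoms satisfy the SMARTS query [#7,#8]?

4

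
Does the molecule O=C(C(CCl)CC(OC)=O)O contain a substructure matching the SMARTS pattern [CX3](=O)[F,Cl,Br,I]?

No

The pattern [CX3](=O)[F,Cl,Br,I] describes a carbonyl carbon bonded to a halogen — an acyl halide.
The closest candidate here is a chloro substituent, but the Cl is not on a carbonyl carbon. No other fragment satisfies the full query, so there is no match.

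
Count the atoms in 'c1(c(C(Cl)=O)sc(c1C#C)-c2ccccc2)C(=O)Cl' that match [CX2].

2

The query [CX2] means: C with X2: aliphatic carbon with exactly 2 total connections.
Check the 19 heavy atoms by environment: 1× s (aromatic, X2) → no; 10× c (aromatic, X3) → no; 2× C (X3) → no; 2× O (X1) → no; 2× Cl (X1) → no; 2× C (X2) → match.
That gives 2 matching atoms.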